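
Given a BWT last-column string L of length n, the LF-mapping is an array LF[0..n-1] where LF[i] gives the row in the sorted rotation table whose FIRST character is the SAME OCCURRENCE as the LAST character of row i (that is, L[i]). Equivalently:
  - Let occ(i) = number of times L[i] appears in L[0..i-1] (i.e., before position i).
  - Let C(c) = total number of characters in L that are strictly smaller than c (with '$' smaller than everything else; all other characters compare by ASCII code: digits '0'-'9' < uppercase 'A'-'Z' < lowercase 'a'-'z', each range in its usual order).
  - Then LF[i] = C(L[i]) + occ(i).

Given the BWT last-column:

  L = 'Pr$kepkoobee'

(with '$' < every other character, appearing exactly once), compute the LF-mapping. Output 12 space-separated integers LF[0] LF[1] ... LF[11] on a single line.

Answer: 1 11 0 6 3 10 7 8 9 2 4 5

Derivation:
Char counts: '$':1, 'P':1, 'b':1, 'e':3, 'k':2, 'o':2, 'p':1, 'r':1
C (first-col start): C('$')=0, C('P')=1, C('b')=2, C('e')=3, C('k')=6, C('o')=8, C('p')=10, C('r')=11
L[0]='P': occ=0, LF[0]=C('P')+0=1+0=1
L[1]='r': occ=0, LF[1]=C('r')+0=11+0=11
L[2]='$': occ=0, LF[2]=C('$')+0=0+0=0
L[3]='k': occ=0, LF[3]=C('k')+0=6+0=6
L[4]='e': occ=0, LF[4]=C('e')+0=3+0=3
L[5]='p': occ=0, LF[5]=C('p')+0=10+0=10
L[6]='k': occ=1, LF[6]=C('k')+1=6+1=7
L[7]='o': occ=0, LF[7]=C('o')+0=8+0=8
L[8]='o': occ=1, LF[8]=C('o')+1=8+1=9
L[9]='b': occ=0, LF[9]=C('b')+0=2+0=2
L[10]='e': occ=1, LF[10]=C('e')+1=3+1=4
L[11]='e': occ=2, LF[11]=C('e')+2=3+2=5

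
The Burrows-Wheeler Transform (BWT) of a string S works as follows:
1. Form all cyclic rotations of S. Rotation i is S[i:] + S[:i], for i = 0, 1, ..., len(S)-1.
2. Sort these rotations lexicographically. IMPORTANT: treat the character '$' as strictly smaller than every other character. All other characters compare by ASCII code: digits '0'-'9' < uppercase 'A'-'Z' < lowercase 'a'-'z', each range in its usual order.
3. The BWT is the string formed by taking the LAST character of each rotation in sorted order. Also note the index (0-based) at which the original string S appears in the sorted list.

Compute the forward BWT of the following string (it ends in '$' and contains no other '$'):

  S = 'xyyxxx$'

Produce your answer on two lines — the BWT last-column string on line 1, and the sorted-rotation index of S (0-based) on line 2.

Answer: xxxy$yx
4

Derivation:
All 7 rotations (rotation i = S[i:]+S[:i]):
  rot[0] = xyyxxx$
  rot[1] = yyxxx$x
  rot[2] = yxxx$xy
  rot[3] = xxx$xyy
  rot[4] = xx$xyyx
  rot[5] = x$xyyxx
  rot[6] = $xyyxxx
Sorted (with $ < everything):
  sorted[0] = $xyyxxx  (last char: 'x')
  sorted[1] = x$xyyxx  (last char: 'x')
  sorted[2] = xx$xyyx  (last char: 'x')
  sorted[3] = xxx$xyy  (last char: 'y')
  sorted[4] = xyyxxx$  (last char: '$')
  sorted[5] = yxxx$xy  (last char: 'y')
  sorted[6] = yyxxx$x  (last char: 'x')
Last column: xxxy$yx
Original string S is at sorted index 4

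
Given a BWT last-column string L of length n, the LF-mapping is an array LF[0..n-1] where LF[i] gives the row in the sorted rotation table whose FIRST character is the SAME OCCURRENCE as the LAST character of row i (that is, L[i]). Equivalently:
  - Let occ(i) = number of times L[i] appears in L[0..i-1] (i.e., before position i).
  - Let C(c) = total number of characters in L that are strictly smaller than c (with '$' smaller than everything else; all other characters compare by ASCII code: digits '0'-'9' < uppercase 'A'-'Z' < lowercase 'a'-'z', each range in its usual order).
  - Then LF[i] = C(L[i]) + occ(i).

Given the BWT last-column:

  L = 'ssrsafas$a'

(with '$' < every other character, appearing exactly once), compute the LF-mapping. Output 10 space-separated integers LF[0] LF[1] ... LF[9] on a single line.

Char counts: '$':1, 'a':3, 'f':1, 'r':1, 's':4
C (first-col start): C('$')=0, C('a')=1, C('f')=4, C('r')=5, C('s')=6
L[0]='s': occ=0, LF[0]=C('s')+0=6+0=6
L[1]='s': occ=1, LF[1]=C('s')+1=6+1=7
L[2]='r': occ=0, LF[2]=C('r')+0=5+0=5
L[3]='s': occ=2, LF[3]=C('s')+2=6+2=8
L[4]='a': occ=0, LF[4]=C('a')+0=1+0=1
L[5]='f': occ=0, LF[5]=C('f')+0=4+0=4
L[6]='a': occ=1, LF[6]=C('a')+1=1+1=2
L[7]='s': occ=3, LF[7]=C('s')+3=6+3=9
L[8]='$': occ=0, LF[8]=C('$')+0=0+0=0
L[9]='a': occ=2, LF[9]=C('a')+2=1+2=3

Answer: 6 7 5 8 1 4 2 9 0 3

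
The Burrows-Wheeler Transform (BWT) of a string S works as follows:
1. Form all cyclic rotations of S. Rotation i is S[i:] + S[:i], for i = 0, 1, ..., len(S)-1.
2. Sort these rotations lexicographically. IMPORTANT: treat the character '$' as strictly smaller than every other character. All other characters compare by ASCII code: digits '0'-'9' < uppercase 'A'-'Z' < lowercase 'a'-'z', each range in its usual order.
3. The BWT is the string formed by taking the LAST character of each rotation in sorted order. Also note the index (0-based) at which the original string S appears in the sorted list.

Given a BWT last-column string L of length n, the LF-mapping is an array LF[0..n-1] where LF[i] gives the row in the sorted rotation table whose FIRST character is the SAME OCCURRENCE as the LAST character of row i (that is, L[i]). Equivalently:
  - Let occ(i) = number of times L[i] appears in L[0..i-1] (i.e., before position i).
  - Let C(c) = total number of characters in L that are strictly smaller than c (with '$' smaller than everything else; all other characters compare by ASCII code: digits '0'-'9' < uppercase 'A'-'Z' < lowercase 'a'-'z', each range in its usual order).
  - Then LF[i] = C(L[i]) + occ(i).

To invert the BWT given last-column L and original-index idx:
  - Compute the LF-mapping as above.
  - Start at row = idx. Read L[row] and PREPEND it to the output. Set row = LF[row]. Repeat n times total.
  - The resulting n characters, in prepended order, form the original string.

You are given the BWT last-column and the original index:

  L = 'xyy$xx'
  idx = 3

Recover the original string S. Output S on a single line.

LF mapping: 1 4 5 0 2 3
Walk LF starting at row 3, prepending L[row]:
  step 1: row=3, L[3]='$', prepend. Next row=LF[3]=0
  step 2: row=0, L[0]='x', prepend. Next row=LF[0]=1
  step 3: row=1, L[1]='y', prepend. Next row=LF[1]=4
  step 4: row=4, L[4]='x', prepend. Next row=LF[4]=2
  step 5: row=2, L[2]='y', prepend. Next row=LF[2]=5
  step 6: row=5, L[5]='x', prepend. Next row=LF[5]=3
Reversed output: xyxyx$

Answer: xyxyx$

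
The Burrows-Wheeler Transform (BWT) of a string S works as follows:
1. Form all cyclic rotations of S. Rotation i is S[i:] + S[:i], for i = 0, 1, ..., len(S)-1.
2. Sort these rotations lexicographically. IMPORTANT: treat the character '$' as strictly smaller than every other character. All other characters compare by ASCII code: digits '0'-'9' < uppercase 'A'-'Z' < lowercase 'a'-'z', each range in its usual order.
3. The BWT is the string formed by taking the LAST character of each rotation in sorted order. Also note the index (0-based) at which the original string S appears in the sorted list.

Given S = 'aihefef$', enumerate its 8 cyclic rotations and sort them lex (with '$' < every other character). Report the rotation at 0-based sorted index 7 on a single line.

All 8 rotations (rotation i = S[i:]+S[:i]):
  rot[0] = aihefef$
  rot[1] = ihefef$a
  rot[2] = hefef$ai
  rot[3] = efef$aih
  rot[4] = fef$aihe
  rot[5] = ef$aihef
  rot[6] = f$aihefe
  rot[7] = $aihefef
Sorted (with $ < everything):
  sorted[0] = $aihefef
  sorted[1] = aihefef$
  sorted[2] = ef$aihef
  sorted[3] = efef$aih
  sorted[4] = f$aihefe
  sorted[5] = fef$aihe
  sorted[6] = hefef$ai
  sorted[7] = ihefef$a
sorted[7] = ihefef$a

Answer: ihefef$a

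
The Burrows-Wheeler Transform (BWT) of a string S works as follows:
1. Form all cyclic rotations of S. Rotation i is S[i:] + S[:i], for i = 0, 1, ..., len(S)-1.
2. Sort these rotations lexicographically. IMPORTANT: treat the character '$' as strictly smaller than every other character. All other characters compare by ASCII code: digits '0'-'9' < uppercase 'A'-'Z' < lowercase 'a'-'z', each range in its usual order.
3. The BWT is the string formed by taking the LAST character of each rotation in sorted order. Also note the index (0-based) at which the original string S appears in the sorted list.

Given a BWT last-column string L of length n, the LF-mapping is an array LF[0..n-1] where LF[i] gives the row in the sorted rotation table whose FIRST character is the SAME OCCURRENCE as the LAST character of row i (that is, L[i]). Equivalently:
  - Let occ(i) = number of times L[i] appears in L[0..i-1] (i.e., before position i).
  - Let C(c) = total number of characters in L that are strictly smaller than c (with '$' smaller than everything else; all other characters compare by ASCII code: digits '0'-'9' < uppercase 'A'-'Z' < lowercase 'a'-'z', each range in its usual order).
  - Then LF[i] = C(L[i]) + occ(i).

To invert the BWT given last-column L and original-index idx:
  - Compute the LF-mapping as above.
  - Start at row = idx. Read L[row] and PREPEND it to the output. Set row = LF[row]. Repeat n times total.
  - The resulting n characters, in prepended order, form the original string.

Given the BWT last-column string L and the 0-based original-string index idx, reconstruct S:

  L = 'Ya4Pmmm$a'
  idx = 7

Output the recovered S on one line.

LF mapping: 3 4 1 2 6 7 8 0 5
Walk LF starting at row 7, prepending L[row]:
  step 1: row=7, L[7]='$', prepend. Next row=LF[7]=0
  step 2: row=0, L[0]='Y', prepend. Next row=LF[0]=3
  step 3: row=3, L[3]='P', prepend. Next row=LF[3]=2
  step 4: row=2, L[2]='4', prepend. Next row=LF[2]=1
  step 5: row=1, L[1]='a', prepend. Next row=LF[1]=4
  step 6: row=4, L[4]='m', prepend. Next row=LF[4]=6
  step 7: row=6, L[6]='m', prepend. Next row=LF[6]=8
  step 8: row=8, L[8]='a', prepend. Next row=LF[8]=5
  step 9: row=5, L[5]='m', prepend. Next row=LF[5]=7
Reversed output: mamma4PY$

Answer: mamma4PY$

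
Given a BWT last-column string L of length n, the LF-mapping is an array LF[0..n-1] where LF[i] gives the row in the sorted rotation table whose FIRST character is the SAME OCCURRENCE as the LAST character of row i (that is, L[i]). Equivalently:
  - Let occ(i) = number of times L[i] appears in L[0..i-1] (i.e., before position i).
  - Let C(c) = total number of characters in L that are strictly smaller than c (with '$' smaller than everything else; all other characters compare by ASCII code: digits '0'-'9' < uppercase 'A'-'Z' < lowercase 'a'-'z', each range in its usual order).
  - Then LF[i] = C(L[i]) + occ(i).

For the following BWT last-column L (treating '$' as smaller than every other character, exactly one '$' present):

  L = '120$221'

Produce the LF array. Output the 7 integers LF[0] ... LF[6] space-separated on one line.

Char counts: '$':1, '0':1, '1':2, '2':3
C (first-col start): C('$')=0, C('0')=1, C('1')=2, C('2')=4
L[0]='1': occ=0, LF[0]=C('1')+0=2+0=2
L[1]='2': occ=0, LF[1]=C('2')+0=4+0=4
L[2]='0': occ=0, LF[2]=C('0')+0=1+0=1
L[3]='$': occ=0, LF[3]=C('$')+0=0+0=0
L[4]='2': occ=1, LF[4]=C('2')+1=4+1=5
L[5]='2': occ=2, LF[5]=C('2')+2=4+2=6
L[6]='1': occ=1, LF[6]=C('1')+1=2+1=3

Answer: 2 4 1 0 5 6 3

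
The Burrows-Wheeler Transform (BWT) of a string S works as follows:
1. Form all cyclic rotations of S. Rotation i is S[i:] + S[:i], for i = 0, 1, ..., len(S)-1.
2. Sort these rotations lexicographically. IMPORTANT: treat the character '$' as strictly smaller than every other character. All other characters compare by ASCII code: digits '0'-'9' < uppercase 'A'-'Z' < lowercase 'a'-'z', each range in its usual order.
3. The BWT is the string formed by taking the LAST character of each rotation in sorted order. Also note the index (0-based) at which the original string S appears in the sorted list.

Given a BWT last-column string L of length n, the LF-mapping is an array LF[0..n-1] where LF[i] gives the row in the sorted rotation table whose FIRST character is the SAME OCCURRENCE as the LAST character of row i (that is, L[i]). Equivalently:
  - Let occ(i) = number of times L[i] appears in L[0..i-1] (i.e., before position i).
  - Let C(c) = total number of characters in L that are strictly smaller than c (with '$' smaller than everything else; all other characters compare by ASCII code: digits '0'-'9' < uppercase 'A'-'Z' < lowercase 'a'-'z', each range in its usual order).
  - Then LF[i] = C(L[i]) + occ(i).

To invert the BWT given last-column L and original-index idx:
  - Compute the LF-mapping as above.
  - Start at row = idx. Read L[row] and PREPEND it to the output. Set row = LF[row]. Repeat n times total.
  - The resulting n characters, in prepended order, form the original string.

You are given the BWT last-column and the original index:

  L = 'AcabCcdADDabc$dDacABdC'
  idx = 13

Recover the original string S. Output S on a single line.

Answer: bAccacCBdCddbaaADDDcA$

Derivation:
LF mapping: 1 15 10 13 5 16 19 2 7 8 11 14 17 0 20 9 12 18 3 4 21 6
Walk LF starting at row 13, prepending L[row]:
  step 1: row=13, L[13]='$', prepend. Next row=LF[13]=0
  step 2: row=0, L[0]='A', prepend. Next row=LF[0]=1
  step 3: row=1, L[1]='c', prepend. Next row=LF[1]=15
  step 4: row=15, L[15]='D', prepend. Next row=LF[15]=9
  step 5: row=9, L[9]='D', prepend. Next row=LF[9]=8
  step 6: row=8, L[8]='D', prepend. Next row=LF[8]=7
  step 7: row=7, L[7]='A', prepend. Next row=LF[7]=2
  step 8: row=2, L[2]='a', prepend. Next row=LF[2]=10
  step 9: row=10, L[10]='a', prepend. Next row=LF[10]=11
  step 10: row=11, L[11]='b', prepend. Next row=LF[11]=14
  step 11: row=14, L[14]='d', prepend. Next row=LF[14]=20
  step 12: row=20, L[20]='d', prepend. Next row=LF[20]=21
  step 13: row=21, L[21]='C', prepend. Next row=LF[21]=6
  step 14: row=6, L[6]='d', prepend. Next row=LF[6]=19
  step 15: row=19, L[19]='B', prepend. Next row=LF[19]=4
  step 16: row=4, L[4]='C', prepend. Next row=LF[4]=5
  step 17: row=5, L[5]='c', prepend. Next row=LF[5]=16
  step 18: row=16, L[16]='a', prepend. Next row=LF[16]=12
  step 19: row=12, L[12]='c', prepend. Next row=LF[12]=17
  step 20: row=17, L[17]='c', prepend. Next row=LF[17]=18
  step 21: row=18, L[18]='A', prepend. Next row=LF[18]=3
  step 22: row=3, L[3]='b', prepend. Next row=LF[3]=13
Reversed output: bAccacCBdCddbaaADDDcA$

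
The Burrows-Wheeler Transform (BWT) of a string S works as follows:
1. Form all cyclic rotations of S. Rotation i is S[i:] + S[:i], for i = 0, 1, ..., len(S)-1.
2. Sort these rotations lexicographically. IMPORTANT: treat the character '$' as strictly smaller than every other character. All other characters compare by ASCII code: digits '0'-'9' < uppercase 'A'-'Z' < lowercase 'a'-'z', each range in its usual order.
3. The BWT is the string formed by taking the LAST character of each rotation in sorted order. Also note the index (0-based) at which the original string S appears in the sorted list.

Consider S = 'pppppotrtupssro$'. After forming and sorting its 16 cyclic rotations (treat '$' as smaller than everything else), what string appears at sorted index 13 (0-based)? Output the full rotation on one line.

All 16 rotations (rotation i = S[i:]+S[:i]):
  rot[0] = pppppotrtupssro$
  rot[1] = ppppotrtupssro$p
  rot[2] = pppotrtupssro$pp
  rot[3] = ppotrtupssro$ppp
  rot[4] = potrtupssro$pppp
  rot[5] = otrtupssro$ppppp
  rot[6] = trtupssro$pppppo
  rot[7] = rtupssro$pppppot
  rot[8] = tupssro$pppppotr
  rot[9] = upssro$pppppotrt
  rot[10] = pssro$pppppotrtu
  rot[11] = ssro$pppppotrtup
  rot[12] = sro$pppppotrtups
  rot[13] = ro$pppppotrtupss
  rot[14] = o$pppppotrtupssr
  rot[15] = $pppppotrtupssro
Sorted (with $ < everything):
  sorted[0] = $pppppotrtupssro
  sorted[1] = o$pppppotrtupssr
  sorted[2] = otrtupssro$ppppp
  sorted[3] = potrtupssro$pppp
  sorted[4] = ppotrtupssro$ppp
  sorted[5] = pppotrtupssro$pp
  sorted[6] = ppppotrtupssro$p
  sorted[7] = pppppotrtupssro$
  sorted[8] = pssro$pppppotrtu
  sorted[9] = ro$pppppotrtupss
  sorted[10] = rtupssro$pppppot
  sorted[11] = sro$pppppotrtups
  sorted[12] = ssro$pppppotrtup
  sorted[13] = trtupssro$pppppo
  sorted[14] = tupssro$pppppotr
  sorted[15] = upssro$pppppotrt
sorted[13] = trtupssro$pppppo

Answer: trtupssro$pppppo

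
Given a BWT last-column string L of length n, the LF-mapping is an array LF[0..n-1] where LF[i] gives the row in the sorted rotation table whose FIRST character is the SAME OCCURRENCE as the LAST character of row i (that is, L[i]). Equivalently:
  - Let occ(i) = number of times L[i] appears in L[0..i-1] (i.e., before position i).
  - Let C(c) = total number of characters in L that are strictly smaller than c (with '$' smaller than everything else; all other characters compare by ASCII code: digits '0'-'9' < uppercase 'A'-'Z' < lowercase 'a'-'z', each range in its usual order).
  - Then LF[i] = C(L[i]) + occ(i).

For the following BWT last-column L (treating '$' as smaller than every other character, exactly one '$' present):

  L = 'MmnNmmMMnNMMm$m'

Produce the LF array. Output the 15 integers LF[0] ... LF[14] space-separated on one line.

Answer: 1 8 13 6 9 10 2 3 14 7 4 5 11 0 12

Derivation:
Char counts: '$':1, 'M':5, 'N':2, 'm':5, 'n':2
C (first-col start): C('$')=0, C('M')=1, C('N')=6, C('m')=8, C('n')=13
L[0]='M': occ=0, LF[0]=C('M')+0=1+0=1
L[1]='m': occ=0, LF[1]=C('m')+0=8+0=8
L[2]='n': occ=0, LF[2]=C('n')+0=13+0=13
L[3]='N': occ=0, LF[3]=C('N')+0=6+0=6
L[4]='m': occ=1, LF[4]=C('m')+1=8+1=9
L[5]='m': occ=2, LF[5]=C('m')+2=8+2=10
L[6]='M': occ=1, LF[6]=C('M')+1=1+1=2
L[7]='M': occ=2, LF[7]=C('M')+2=1+2=3
L[8]='n': occ=1, LF[8]=C('n')+1=13+1=14
L[9]='N': occ=1, LF[9]=C('N')+1=6+1=7
L[10]='M': occ=3, LF[10]=C('M')+3=1+3=4
L[11]='M': occ=4, LF[11]=C('M')+4=1+4=5
L[12]='m': occ=3, LF[12]=C('m')+3=8+3=11
L[13]='$': occ=0, LF[13]=C('$')+0=0+0=0
L[14]='m': occ=4, LF[14]=C('m')+4=8+4=12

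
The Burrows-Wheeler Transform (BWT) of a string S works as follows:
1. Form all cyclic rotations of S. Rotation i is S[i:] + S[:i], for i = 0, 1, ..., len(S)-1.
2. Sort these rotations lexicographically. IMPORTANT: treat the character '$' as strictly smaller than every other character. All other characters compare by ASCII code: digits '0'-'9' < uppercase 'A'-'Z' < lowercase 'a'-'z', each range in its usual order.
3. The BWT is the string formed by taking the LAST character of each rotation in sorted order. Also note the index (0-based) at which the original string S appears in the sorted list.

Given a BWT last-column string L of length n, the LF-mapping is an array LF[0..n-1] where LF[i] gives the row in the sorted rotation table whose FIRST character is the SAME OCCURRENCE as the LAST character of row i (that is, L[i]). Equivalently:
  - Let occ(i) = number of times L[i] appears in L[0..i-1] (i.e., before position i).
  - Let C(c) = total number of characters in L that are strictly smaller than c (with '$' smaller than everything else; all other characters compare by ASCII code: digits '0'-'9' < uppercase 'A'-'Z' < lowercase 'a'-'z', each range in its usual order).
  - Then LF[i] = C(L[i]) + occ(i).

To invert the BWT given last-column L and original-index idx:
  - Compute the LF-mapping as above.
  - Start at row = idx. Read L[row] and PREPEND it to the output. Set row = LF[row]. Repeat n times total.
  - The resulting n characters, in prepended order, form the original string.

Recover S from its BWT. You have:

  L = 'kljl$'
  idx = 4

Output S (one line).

LF mapping: 2 3 1 4 0
Walk LF starting at row 4, prepending L[row]:
  step 1: row=4, L[4]='$', prepend. Next row=LF[4]=0
  step 2: row=0, L[0]='k', prepend. Next row=LF[0]=2
  step 3: row=2, L[2]='j', prepend. Next row=LF[2]=1
  step 4: row=1, L[1]='l', prepend. Next row=LF[1]=3
  step 5: row=3, L[3]='l', prepend. Next row=LF[3]=4
Reversed output: lljk$

Answer: lljk$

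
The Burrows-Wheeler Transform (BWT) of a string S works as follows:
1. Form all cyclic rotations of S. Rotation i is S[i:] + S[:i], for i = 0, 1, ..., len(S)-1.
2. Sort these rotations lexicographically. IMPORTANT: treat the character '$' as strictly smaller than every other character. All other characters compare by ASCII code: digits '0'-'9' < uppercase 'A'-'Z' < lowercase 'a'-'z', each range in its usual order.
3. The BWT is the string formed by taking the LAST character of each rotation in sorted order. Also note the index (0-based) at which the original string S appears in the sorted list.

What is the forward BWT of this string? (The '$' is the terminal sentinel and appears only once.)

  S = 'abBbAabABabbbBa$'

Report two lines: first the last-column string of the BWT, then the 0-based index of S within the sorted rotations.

All 16 rotations (rotation i = S[i:]+S[:i]):
  rot[0] = abBbAabABabbbBa$
  rot[1] = bBbAabABabbbBa$a
  rot[2] = BbAabABabbbBa$ab
  rot[3] = bAabABabbbBa$abB
  rot[4] = AabABabbbBa$abBb
  rot[5] = abABabbbBa$abBbA
  rot[6] = bABabbbBa$abBbAa
  rot[7] = ABabbbBa$abBbAab
  rot[8] = BabbbBa$abBbAabA
  rot[9] = abbbBa$abBbAabAB
  rot[10] = bbbBa$abBbAabABa
  rot[11] = bbBa$abBbAabABab
  rot[12] = bBa$abBbAabABabb
  rot[13] = Ba$abBbAabABabbb
  rot[14] = a$abBbAabABabbbB
  rot[15] = $abBbAabABabbbBa
Sorted (with $ < everything):
  sorted[0] = $abBbAabABabbbBa  (last char: 'a')
  sorted[1] = ABabbbBa$abBbAab  (last char: 'b')
  sorted[2] = AabABabbbBa$abBb  (last char: 'b')
  sorted[3] = Ba$abBbAabABabbb  (last char: 'b')
  sorted[4] = BabbbBa$abBbAabA  (last char: 'A')
  sorted[5] = BbAabABabbbBa$ab  (last char: 'b')
  sorted[6] = a$abBbAabABabbbB  (last char: 'B')
  sorted[7] = abABabbbBa$abBbA  (last char: 'A')
  sorted[8] = abBbAabABabbbBa$  (last char: '$')
  sorted[9] = abbbBa$abBbAabAB  (last char: 'B')
  sorted[10] = bABabbbBa$abBbAa  (last char: 'a')
  sorted[11] = bAabABabbbBa$abB  (last char: 'B')
  sorted[12] = bBa$abBbAabABabb  (last char: 'b')
  sorted[13] = bBbAabABabbbBa$a  (last char: 'a')
  sorted[14] = bbBa$abBbAabABab  (last char: 'b')
  sorted[15] = bbbBa$abBbAabABa  (last char: 'a')
Last column: abbbAbBA$BaBbaba
Original string S is at sorted index 8

Answer: abbbAbBA$BaBbaba
8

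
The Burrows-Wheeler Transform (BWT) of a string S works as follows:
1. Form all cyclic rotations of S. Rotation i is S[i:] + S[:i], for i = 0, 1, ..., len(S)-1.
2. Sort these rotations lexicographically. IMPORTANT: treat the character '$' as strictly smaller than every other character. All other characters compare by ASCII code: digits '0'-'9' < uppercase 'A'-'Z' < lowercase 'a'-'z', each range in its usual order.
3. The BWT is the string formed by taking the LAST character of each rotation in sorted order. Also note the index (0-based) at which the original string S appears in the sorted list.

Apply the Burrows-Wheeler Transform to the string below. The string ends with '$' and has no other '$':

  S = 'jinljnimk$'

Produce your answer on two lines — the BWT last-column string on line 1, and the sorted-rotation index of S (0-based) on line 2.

All 10 rotations (rotation i = S[i:]+S[:i]):
  rot[0] = jinljnimk$
  rot[1] = inljnimk$j
  rot[2] = nljnimk$ji
  rot[3] = ljnimk$jin
  rot[4] = jnimk$jinl
  rot[5] = nimk$jinlj
  rot[6] = imk$jinljn
  rot[7] = mk$jinljni
  rot[8] = k$jinljnim
  rot[9] = $jinljnimk
Sorted (with $ < everything):
  sorted[0] = $jinljnimk  (last char: 'k')
  sorted[1] = imk$jinljn  (last char: 'n')
  sorted[2] = inljnimk$j  (last char: 'j')
  sorted[3] = jinljnimk$  (last char: '$')
  sorted[4] = jnimk$jinl  (last char: 'l')
  sorted[5] = k$jinljnim  (last char: 'm')
  sorted[6] = ljnimk$jin  (last char: 'n')
  sorted[7] = mk$jinljni  (last char: 'i')
  sorted[8] = nimk$jinlj  (last char: 'j')
  sorted[9] = nljnimk$ji  (last char: 'i')
Last column: knj$lmniji
Original string S is at sorted index 3

Answer: knj$lmniji
3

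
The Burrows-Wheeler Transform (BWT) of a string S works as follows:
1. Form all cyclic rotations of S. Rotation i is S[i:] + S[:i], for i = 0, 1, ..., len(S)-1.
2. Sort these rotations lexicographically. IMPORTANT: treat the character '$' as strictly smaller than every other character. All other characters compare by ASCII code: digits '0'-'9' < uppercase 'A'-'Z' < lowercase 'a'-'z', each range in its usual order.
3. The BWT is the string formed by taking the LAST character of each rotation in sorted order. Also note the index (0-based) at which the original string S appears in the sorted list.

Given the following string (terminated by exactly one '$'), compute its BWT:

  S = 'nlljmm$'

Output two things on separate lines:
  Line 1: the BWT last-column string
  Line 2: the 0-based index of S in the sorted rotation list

Answer: mllnmj$
6

Derivation:
All 7 rotations (rotation i = S[i:]+S[:i]):
  rot[0] = nlljmm$
  rot[1] = lljmm$n
  rot[2] = ljmm$nl
  rot[3] = jmm$nll
  rot[4] = mm$nllj
  rot[5] = m$nlljm
  rot[6] = $nlljmm
Sorted (with $ < everything):
  sorted[0] = $nlljmm  (last char: 'm')
  sorted[1] = jmm$nll  (last char: 'l')
  sorted[2] = ljmm$nl  (last char: 'l')
  sorted[3] = lljmm$n  (last char: 'n')
  sorted[4] = m$nlljm  (last char: 'm')
  sorted[5] = mm$nllj  (last char: 'j')
  sorted[6] = nlljmm$  (last char: '$')
Last column: mllnmj$
Original string S is at sorted index 6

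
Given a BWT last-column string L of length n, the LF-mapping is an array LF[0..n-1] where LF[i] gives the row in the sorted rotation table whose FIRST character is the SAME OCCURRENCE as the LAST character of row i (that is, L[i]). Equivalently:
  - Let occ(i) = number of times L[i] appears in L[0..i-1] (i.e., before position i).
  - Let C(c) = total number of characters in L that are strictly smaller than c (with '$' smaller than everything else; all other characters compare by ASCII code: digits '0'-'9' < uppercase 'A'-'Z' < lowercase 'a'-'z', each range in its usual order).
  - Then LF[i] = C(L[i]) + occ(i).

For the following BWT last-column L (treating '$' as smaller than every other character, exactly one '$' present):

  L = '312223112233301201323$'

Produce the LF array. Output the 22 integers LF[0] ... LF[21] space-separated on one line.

Answer: 15 3 8 9 10 16 4 5 11 12 17 18 19 1 6 13 2 7 20 14 21 0

Derivation:
Char counts: '$':1, '0':2, '1':5, '2':7, '3':7
C (first-col start): C('$')=0, C('0')=1, C('1')=3, C('2')=8, C('3')=15
L[0]='3': occ=0, LF[0]=C('3')+0=15+0=15
L[1]='1': occ=0, LF[1]=C('1')+0=3+0=3
L[2]='2': occ=0, LF[2]=C('2')+0=8+0=8
L[3]='2': occ=1, LF[3]=C('2')+1=8+1=9
L[4]='2': occ=2, LF[4]=C('2')+2=8+2=10
L[5]='3': occ=1, LF[5]=C('3')+1=15+1=16
L[6]='1': occ=1, LF[6]=C('1')+1=3+1=4
L[7]='1': occ=2, LF[7]=C('1')+2=3+2=5
L[8]='2': occ=3, LF[8]=C('2')+3=8+3=11
L[9]='2': occ=4, LF[9]=C('2')+4=8+4=12
L[10]='3': occ=2, LF[10]=C('3')+2=15+2=17
L[11]='3': occ=3, LF[11]=C('3')+3=15+3=18
L[12]='3': occ=4, LF[12]=C('3')+4=15+4=19
L[13]='0': occ=0, LF[13]=C('0')+0=1+0=1
L[14]='1': occ=3, LF[14]=C('1')+3=3+3=6
L[15]='2': occ=5, LF[15]=C('2')+5=8+5=13
L[16]='0': occ=1, LF[16]=C('0')+1=1+1=2
L[17]='1': occ=4, LF[17]=C('1')+4=3+4=7
L[18]='3': occ=5, LF[18]=C('3')+5=15+5=20
L[19]='2': occ=6, LF[19]=C('2')+6=8+6=14
L[20]='3': occ=6, LF[20]=C('3')+6=15+6=21
L[21]='$': occ=0, LF[21]=C('$')+0=0+0=0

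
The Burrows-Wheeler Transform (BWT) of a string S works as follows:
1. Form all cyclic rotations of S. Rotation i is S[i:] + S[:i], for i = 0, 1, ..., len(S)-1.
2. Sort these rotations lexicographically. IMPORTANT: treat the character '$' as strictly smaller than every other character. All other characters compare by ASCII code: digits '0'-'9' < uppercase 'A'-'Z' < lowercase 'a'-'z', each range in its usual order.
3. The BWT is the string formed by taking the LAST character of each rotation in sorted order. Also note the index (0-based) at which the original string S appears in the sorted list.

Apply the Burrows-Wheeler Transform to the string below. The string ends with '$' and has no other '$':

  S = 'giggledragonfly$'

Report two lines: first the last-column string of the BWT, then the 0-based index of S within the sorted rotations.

All 16 rotations (rotation i = S[i:]+S[:i]):
  rot[0] = giggledragonfly$
  rot[1] = iggledragonfly$g
  rot[2] = ggledragonfly$gi
  rot[3] = gledragonfly$gig
  rot[4] = ledragonfly$gigg
  rot[5] = edragonfly$giggl
  rot[6] = dragonfly$giggle
  rot[7] = ragonfly$giggled
  rot[8] = agonfly$giggledr
  rot[9] = gonfly$giggledra
  rot[10] = onfly$giggledrag
  rot[11] = nfly$giggledrago
  rot[12] = fly$giggledragon
  rot[13] = ly$giggledragonf
  rot[14] = y$giggledragonfl
  rot[15] = $giggledragonfly
Sorted (with $ < everything):
  sorted[0] = $giggledragonfly  (last char: 'y')
  sorted[1] = agonfly$giggledr  (last char: 'r')
  sorted[2] = dragonfly$giggle  (last char: 'e')
  sorted[3] = edragonfly$giggl  (last char: 'l')
  sorted[4] = fly$giggledragon  (last char: 'n')
  sorted[5] = ggledragonfly$gi  (last char: 'i')
  sorted[6] = giggledragonfly$  (last char: '$')
  sorted[7] = gledragonfly$gig  (last char: 'g')
  sorted[8] = gonfly$giggledra  (last char: 'a')
  sorted[9] = iggledragonfly$g  (last char: 'g')
  sorted[10] = ledragonfly$gigg  (last char: 'g')
  sorted[11] = ly$giggledragonf  (last char: 'f')
  sorted[12] = nfly$giggledrago  (last char: 'o')
  sorted[13] = onfly$giggledrag  (last char: 'g')
  sorted[14] = ragonfly$giggled  (last char: 'd')
  sorted[15] = y$giggledragonfl  (last char: 'l')
Last column: yrelni$gaggfogdl
Original string S is at sorted index 6

Answer: yrelni$gaggfogdl
6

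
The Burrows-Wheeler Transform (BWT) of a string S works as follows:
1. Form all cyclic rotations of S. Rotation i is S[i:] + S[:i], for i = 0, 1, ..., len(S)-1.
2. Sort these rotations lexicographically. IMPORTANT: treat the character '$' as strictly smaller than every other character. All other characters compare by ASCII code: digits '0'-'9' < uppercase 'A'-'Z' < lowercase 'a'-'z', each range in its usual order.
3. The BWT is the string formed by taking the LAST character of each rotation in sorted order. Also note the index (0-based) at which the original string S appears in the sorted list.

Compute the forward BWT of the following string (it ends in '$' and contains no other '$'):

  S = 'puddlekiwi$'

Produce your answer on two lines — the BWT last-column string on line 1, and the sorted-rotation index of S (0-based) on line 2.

All 11 rotations (rotation i = S[i:]+S[:i]):
  rot[0] = puddlekiwi$
  rot[1] = uddlekiwi$p
  rot[2] = ddlekiwi$pu
  rot[3] = dlekiwi$pud
  rot[4] = lekiwi$pudd
  rot[5] = ekiwi$puddl
  rot[6] = kiwi$puddle
  rot[7] = iwi$puddlek
  rot[8] = wi$puddleki
  rot[9] = i$puddlekiw
  rot[10] = $puddlekiwi
Sorted (with $ < everything):
  sorted[0] = $puddlekiwi  (last char: 'i')
  sorted[1] = ddlekiwi$pu  (last char: 'u')
  sorted[2] = dlekiwi$pud  (last char: 'd')
  sorted[3] = ekiwi$puddl  (last char: 'l')
  sorted[4] = i$puddlekiw  (last char: 'w')
  sorted[5] = iwi$puddlek  (last char: 'k')
  sorted[6] = kiwi$puddle  (last char: 'e')
  sorted[7] = lekiwi$pudd  (last char: 'd')
  sorted[8] = puddlekiwi$  (last char: '$')
  sorted[9] = uddlekiwi$p  (last char: 'p')
  sorted[10] = wi$puddleki  (last char: 'i')
Last column: iudlwked$pi
Original string S is at sorted index 8

Answer: iudlwked$pi
8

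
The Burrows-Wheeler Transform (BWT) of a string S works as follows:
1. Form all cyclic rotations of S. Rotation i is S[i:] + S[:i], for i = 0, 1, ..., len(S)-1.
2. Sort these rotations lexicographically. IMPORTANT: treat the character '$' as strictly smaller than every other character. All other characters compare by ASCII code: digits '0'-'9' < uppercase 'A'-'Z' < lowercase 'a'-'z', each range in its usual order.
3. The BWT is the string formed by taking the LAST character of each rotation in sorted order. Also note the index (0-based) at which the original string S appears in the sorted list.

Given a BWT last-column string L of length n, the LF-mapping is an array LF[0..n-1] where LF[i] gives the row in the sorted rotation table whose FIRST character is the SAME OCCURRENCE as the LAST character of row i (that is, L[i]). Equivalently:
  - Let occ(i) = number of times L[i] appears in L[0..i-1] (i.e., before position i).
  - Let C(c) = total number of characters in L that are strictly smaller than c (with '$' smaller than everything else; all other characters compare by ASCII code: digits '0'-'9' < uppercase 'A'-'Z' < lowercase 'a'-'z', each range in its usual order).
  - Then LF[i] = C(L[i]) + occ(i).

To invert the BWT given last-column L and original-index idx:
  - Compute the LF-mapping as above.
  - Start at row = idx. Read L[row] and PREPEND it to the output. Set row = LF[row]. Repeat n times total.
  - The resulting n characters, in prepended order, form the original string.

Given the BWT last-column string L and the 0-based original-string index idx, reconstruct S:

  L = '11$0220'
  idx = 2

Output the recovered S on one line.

LF mapping: 3 4 0 1 5 6 2
Walk LF starting at row 2, prepending L[row]:
  step 1: row=2, L[2]='$', prepend. Next row=LF[2]=0
  step 2: row=0, L[0]='1', prepend. Next row=LF[0]=3
  step 3: row=3, L[3]='0', prepend. Next row=LF[3]=1
  step 4: row=1, L[1]='1', prepend. Next row=LF[1]=4
  step 5: row=4, L[4]='2', prepend. Next row=LF[4]=5
  step 6: row=5, L[5]='2', prepend. Next row=LF[5]=6
  step 7: row=6, L[6]='0', prepend. Next row=LF[6]=2
Reversed output: 022101$

Answer: 022101$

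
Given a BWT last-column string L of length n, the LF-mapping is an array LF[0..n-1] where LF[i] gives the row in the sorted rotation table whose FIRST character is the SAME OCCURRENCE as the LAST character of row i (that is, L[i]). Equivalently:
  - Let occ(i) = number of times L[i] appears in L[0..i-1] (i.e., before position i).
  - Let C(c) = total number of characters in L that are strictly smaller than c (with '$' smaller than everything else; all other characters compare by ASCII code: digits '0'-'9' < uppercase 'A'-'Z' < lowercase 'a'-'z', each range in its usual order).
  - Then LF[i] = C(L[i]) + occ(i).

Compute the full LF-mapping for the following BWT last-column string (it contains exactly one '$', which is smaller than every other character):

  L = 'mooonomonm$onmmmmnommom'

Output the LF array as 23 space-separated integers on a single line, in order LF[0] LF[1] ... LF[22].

Answer: 1 15 16 17 11 18 2 19 12 3 0 20 13 4 5 6 7 14 21 8 9 22 10

Derivation:
Char counts: '$':1, 'm':10, 'n':4, 'o':8
C (first-col start): C('$')=0, C('m')=1, C('n')=11, C('o')=15
L[0]='m': occ=0, LF[0]=C('m')+0=1+0=1
L[1]='o': occ=0, LF[1]=C('o')+0=15+0=15
L[2]='o': occ=1, LF[2]=C('o')+1=15+1=16
L[3]='o': occ=2, LF[3]=C('o')+2=15+2=17
L[4]='n': occ=0, LF[4]=C('n')+0=11+0=11
L[5]='o': occ=3, LF[5]=C('o')+3=15+3=18
L[6]='m': occ=1, LF[6]=C('m')+1=1+1=2
L[7]='o': occ=4, LF[7]=C('o')+4=15+4=19
L[8]='n': occ=1, LF[8]=C('n')+1=11+1=12
L[9]='m': occ=2, LF[9]=C('m')+2=1+2=3
L[10]='$': occ=0, LF[10]=C('$')+0=0+0=0
L[11]='o': occ=5, LF[11]=C('o')+5=15+5=20
L[12]='n': occ=2, LF[12]=C('n')+2=11+2=13
L[13]='m': occ=3, LF[13]=C('m')+3=1+3=4
L[14]='m': occ=4, LF[14]=C('m')+4=1+4=5
L[15]='m': occ=5, LF[15]=C('m')+5=1+5=6
L[16]='m': occ=6, LF[16]=C('m')+6=1+6=7
L[17]='n': occ=3, LF[17]=C('n')+3=11+3=14
L[18]='o': occ=6, LF[18]=C('o')+6=15+6=21
L[19]='m': occ=7, LF[19]=C('m')+7=1+7=8
L[20]='m': occ=8, LF[20]=C('m')+8=1+8=9
L[21]='o': occ=7, LF[21]=C('o')+7=15+7=22
L[22]='m': occ=9, LF[22]=C('m')+9=1+9=10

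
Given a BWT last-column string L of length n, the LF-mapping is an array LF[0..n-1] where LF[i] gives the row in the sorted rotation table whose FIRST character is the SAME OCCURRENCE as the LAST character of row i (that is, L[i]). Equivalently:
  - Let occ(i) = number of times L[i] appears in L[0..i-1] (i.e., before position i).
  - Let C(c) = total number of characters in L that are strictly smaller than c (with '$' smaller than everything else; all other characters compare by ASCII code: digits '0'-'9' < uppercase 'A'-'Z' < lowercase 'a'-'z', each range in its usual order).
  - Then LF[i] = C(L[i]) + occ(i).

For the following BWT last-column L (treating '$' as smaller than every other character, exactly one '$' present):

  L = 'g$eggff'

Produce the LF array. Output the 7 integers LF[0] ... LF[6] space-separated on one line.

Char counts: '$':1, 'e':1, 'f':2, 'g':3
C (first-col start): C('$')=0, C('e')=1, C('f')=2, C('g')=4
L[0]='g': occ=0, LF[0]=C('g')+0=4+0=4
L[1]='$': occ=0, LF[1]=C('$')+0=0+0=0
L[2]='e': occ=0, LF[2]=C('e')+0=1+0=1
L[3]='g': occ=1, LF[3]=C('g')+1=4+1=5
L[4]='g': occ=2, LF[4]=C('g')+2=4+2=6
L[5]='f': occ=0, LF[5]=C('f')+0=2+0=2
L[6]='f': occ=1, LF[6]=C('f')+1=2+1=3

Answer: 4 0 1 5 6 2 3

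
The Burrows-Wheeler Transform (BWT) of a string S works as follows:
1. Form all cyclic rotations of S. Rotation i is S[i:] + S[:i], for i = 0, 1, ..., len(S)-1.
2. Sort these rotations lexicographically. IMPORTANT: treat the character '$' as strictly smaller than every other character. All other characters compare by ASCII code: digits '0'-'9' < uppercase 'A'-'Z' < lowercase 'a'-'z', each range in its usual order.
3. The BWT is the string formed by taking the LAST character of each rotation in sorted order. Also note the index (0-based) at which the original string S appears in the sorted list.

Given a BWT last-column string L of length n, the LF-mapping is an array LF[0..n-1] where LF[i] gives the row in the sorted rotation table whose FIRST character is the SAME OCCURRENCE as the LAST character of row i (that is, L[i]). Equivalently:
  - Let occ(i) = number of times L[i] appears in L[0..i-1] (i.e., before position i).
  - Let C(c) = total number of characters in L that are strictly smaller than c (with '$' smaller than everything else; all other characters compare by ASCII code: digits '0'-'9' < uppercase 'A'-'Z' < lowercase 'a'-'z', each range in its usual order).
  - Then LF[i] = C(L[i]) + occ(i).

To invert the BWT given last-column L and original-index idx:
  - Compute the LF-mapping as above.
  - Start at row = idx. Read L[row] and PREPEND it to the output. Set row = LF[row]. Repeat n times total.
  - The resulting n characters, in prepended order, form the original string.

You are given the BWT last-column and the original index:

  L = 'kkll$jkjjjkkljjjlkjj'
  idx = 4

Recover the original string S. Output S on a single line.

Answer: jjlljjkljjlkjkkjjkk$

Derivation:
LF mapping: 10 11 16 17 0 1 12 2 3 4 13 14 18 5 6 7 19 15 8 9
Walk LF starting at row 4, prepending L[row]:
  step 1: row=4, L[4]='$', prepend. Next row=LF[4]=0
  step 2: row=0, L[0]='k', prepend. Next row=LF[0]=10
  step 3: row=10, L[10]='k', prepend. Next row=LF[10]=13
  step 4: row=13, L[13]='j', prepend. Next row=LF[13]=5
  step 5: row=5, L[5]='j', prepend. Next row=LF[5]=1
  step 6: row=1, L[1]='k', prepend. Next row=LF[1]=11
  step 7: row=11, L[11]='k', prepend. Next row=LF[11]=14
  step 8: row=14, L[14]='j', prepend. Next row=LF[14]=6
  step 9: row=6, L[6]='k', prepend. Next row=LF[6]=12
  step 10: row=12, L[12]='l', prepend. Next row=LF[12]=18
  step 11: row=18, L[18]='j', prepend. Next row=LF[18]=8
  step 12: row=8, L[8]='j', prepend. Next row=LF[8]=3
  step 13: row=3, L[3]='l', prepend. Next row=LF[3]=17
  step 14: row=17, L[17]='k', prepend. Next row=LF[17]=15
  step 15: row=15, L[15]='j', prepend. Next row=LF[15]=7
  step 16: row=7, L[7]='j', prepend. Next row=LF[7]=2
  step 17: row=2, L[2]='l', prepend. Next row=LF[2]=16
  step 18: row=16, L[16]='l', prepend. Next row=LF[16]=19
  step 19: row=19, L[19]='j', prepend. Next row=LF[19]=9
  step 20: row=9, L[9]='j', prepend. Next row=LF[9]=4
Reversed output: jjlljjkljjlkjkkjjkk$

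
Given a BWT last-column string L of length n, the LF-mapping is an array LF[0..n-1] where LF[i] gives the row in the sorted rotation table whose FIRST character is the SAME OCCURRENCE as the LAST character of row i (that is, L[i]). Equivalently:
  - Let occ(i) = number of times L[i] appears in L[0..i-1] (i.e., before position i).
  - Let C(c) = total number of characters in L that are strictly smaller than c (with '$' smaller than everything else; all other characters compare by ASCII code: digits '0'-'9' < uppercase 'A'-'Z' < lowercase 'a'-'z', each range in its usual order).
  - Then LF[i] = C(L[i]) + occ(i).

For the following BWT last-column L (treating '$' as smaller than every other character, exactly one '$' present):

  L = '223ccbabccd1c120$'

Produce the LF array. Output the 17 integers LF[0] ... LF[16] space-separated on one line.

Answer: 4 5 7 11 12 9 8 10 13 14 16 2 15 3 6 1 0

Derivation:
Char counts: '$':1, '0':1, '1':2, '2':3, '3':1, 'a':1, 'b':2, 'c':5, 'd':1
C (first-col start): C('$')=0, C('0')=1, C('1')=2, C('2')=4, C('3')=7, C('a')=8, C('b')=9, C('c')=11, C('d')=16
L[0]='2': occ=0, LF[0]=C('2')+0=4+0=4
L[1]='2': occ=1, LF[1]=C('2')+1=4+1=5
L[2]='3': occ=0, LF[2]=C('3')+0=7+0=7
L[3]='c': occ=0, LF[3]=C('c')+0=11+0=11
L[4]='c': occ=1, LF[4]=C('c')+1=11+1=12
L[5]='b': occ=0, LF[5]=C('b')+0=9+0=9
L[6]='a': occ=0, LF[6]=C('a')+0=8+0=8
L[7]='b': occ=1, LF[7]=C('b')+1=9+1=10
L[8]='c': occ=2, LF[8]=C('c')+2=11+2=13
L[9]='c': occ=3, LF[9]=C('c')+3=11+3=14
L[10]='d': occ=0, LF[10]=C('d')+0=16+0=16
L[11]='1': occ=0, LF[11]=C('1')+0=2+0=2
L[12]='c': occ=4, LF[12]=C('c')+4=11+4=15
L[13]='1': occ=1, LF[13]=C('1')+1=2+1=3
L[14]='2': occ=2, LF[14]=C('2')+2=4+2=6
L[15]='0': occ=0, LF[15]=C('0')+0=1+0=1
L[16]='$': occ=0, LF[16]=C('$')+0=0+0=0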